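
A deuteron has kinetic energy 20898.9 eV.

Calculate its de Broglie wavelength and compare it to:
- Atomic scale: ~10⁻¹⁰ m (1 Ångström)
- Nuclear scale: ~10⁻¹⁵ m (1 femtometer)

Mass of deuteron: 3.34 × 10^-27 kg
λ = 1.40 × 10^-13 m, which is between nuclear and atomic scales.

Using λ = h/√(2mKE):

KE = 20898.9 eV = 3.348 × 10^-15 J

λ = h/√(2mKE)
λ = (6.626 × 10^-34 J·s) / √(2 × 3.34 × 10^-27 kg × 3.348 × 10^-15 J)
λ = 1.40 × 10^-13 m

Comparison:
- Atomic scale (10⁻¹⁰ m): λ is 0.0014× this size
- Nuclear scale (10⁻¹⁵ m): λ is 1.4e+02× this size

The wavelength is between nuclear and atomic scales.

This wavelength is appropriate for probing atomic structure but too large for nuclear physics experiments.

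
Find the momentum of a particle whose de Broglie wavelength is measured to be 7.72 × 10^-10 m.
8.58 × 10^-25 kg·m/s

From the de Broglie relation λ = h/p, we solve for p:

p = h/λ
p = (6.626 × 10^-34 J·s) / (7.72 × 10^-10 m)
p = 8.58 × 10^-25 kg·m/s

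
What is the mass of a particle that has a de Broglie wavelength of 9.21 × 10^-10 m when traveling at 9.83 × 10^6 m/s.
7.32 × 10^-32 kg

From the de Broglie relation λ = h/(mv), we solve for m:

m = h/(λv)
m = (6.626 × 10^-34 J·s) / (9.21 × 10^-10 m × 9.83 × 10^6 m/s)
m = 7.32 × 10^-32 kg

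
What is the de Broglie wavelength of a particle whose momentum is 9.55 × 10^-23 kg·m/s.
6.94 × 10^-12 m

Using the de Broglie relation λ = h/p:

λ = h/p
λ = (6.626 × 10^-34 J·s) / (9.55 × 10^-23 kg·m/s)
λ = 6.94 × 10^-12 m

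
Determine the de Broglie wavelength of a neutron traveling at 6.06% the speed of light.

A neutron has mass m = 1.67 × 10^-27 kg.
2.18 × 10^-14 m

Using the de Broglie relation λ = h/(mv):

v = 6.06% × c = 1.817 × 10^7 m/s

λ = h/(mv)
λ = (6.626 × 10^-34 J·s) / (1.67 × 10^-27 kg × 1.817 × 10^7 m/s)
λ = 2.18 × 10^-14 m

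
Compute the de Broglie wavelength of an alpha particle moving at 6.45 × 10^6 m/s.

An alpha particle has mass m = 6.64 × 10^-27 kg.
1.55 × 10^-14 m

Using the de Broglie relation λ = h/(mv):

λ = h/(mv)
λ = (6.626 × 10^-34 J·s) / (6.64 × 10^-27 kg × 6.45 × 10^6 m/s)
λ = 1.55 × 10^-14 m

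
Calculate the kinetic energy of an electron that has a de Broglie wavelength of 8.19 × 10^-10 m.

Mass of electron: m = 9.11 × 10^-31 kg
3.59 × 10^-19 J (or 2.24 eV)

From λ = h/√(2mKE), we solve for KE:

λ² = h²/(2mKE)
KE = h²/(2mλ²)
KE = (6.626 × 10^-34 J·s)² / (2 × 9.11 × 10^-31 kg × (8.19 × 10^-10 m)²)
KE = 3.59 × 10^-19 J
KE = 2.24 eV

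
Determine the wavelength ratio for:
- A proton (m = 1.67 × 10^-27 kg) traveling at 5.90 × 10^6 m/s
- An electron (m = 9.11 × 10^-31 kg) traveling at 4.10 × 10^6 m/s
λ₁/λ₂ = 3.79 × 10^-4

Using λ = h/(mv):

λ₁ = h/(m₁v₁) = 6.72 × 10^-14 m
λ₂ = h/(m₂v₂) = 1.77 × 10^-10 m

Ratio λ₁/λ₂ = (m₂v₂)/(m₁v₁)
         = (9.11 × 10^-31 kg × 4.10 × 10^6 m/s) / (1.67 × 10^-27 kg × 5.90 × 10^6 m/s)
         = 3.79 × 10^-4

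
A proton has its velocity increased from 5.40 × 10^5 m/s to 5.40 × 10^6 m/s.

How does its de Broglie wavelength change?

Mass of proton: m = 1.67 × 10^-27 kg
The wavelength decreases by a factor of 10.

Using λ = h/(mv):

Initial wavelength: λ₁ = h/(mv₁) = 7.35 × 10^-13 m
Final wavelength: λ₂ = h/(mv₂) = 7.35 × 10^-14 m

Since λ ∝ 1/v, when velocity increases by a factor of 10, the wavelength decreases by a factor of 10.

λ₂/λ₁ = v₁/v₂ = 1/10

The wavelength decreases by a factor of 10.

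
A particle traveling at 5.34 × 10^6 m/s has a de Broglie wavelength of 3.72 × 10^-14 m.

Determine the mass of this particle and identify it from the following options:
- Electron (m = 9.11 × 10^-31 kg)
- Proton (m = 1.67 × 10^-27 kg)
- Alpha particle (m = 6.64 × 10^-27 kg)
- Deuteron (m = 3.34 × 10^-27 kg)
The particle is a deuteron.

From λ = h/(mv), solve for mass:

m = h/(λv)
m = (6.626 × 10^-34 J·s) / (3.72 × 10^-14 m × 5.34 × 10^6 m/s)
m = 3.34 × 10^-27 kg

Comparing with the listed masses, this is closest to a deuteron.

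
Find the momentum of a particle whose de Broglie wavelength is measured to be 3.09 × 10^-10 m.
2.14 × 10^-24 kg·m/s

From the de Broglie relation λ = h/p, we solve for p:

p = h/λ
p = (6.626 × 10^-34 J·s) / (3.09 × 10^-10 m)
p = 2.14 × 10^-24 kg·m/s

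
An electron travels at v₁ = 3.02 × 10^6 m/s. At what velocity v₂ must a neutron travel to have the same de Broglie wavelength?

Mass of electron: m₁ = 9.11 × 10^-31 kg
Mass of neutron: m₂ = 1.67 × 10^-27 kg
v₂ = 1.65 × 10^3 m/s

For equal de Broglie wavelengths: λ₁ = λ₂

h/(m₁v₁) = h/(m₂v₂)
m₁v₁ = m₂v₂
v₂ = v₁ · (m₁/m₂)

v₂ = 3.02 × 10^6 m/s × (9.11 × 10^-31 kg / 1.67 × 10^-27 kg)
v₂ = 1.65 × 10^3 m/s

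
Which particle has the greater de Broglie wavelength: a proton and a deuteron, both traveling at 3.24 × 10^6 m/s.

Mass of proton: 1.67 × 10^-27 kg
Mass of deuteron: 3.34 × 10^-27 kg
The proton has the longer wavelength.

Using λ = h/(mv), since both particles have the same velocity, the wavelength depends only on mass.

For proton: λ₁ = h/(m₁v) = 1.22 × 10^-13 m
For deuteron: λ₂ = h/(m₂v) = 6.12 × 10^-14 m

Since λ ∝ 1/m at constant velocity, the lighter particle has the longer wavelength.

The proton has the longer de Broglie wavelength.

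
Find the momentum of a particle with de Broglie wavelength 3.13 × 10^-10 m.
2.12 × 10^-24 kg·m/s

From the de Broglie relation λ = h/p, we solve for p:

p = h/λ
p = (6.626 × 10^-34 J·s) / (3.13 × 10^-10 m)
p = 2.12 × 10^-24 kg·m/s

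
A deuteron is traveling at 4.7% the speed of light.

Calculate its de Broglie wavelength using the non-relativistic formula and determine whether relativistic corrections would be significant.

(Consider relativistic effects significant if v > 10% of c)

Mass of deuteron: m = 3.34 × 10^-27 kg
No, relativistic corrections are not needed.

Using the non-relativistic de Broglie formula λ = h/(mv):

v = 4.7% × c = 1.409 × 10^7 m/s

λ = h/(mv)
λ = (6.626 × 10^-34 J·s) / (3.34 × 10^-27 kg × 1.409 × 10^7 m/s)
λ = 1.41 × 10^-14 m

Since v = 4.7% of c < 10% of c, relativistic corrections are NOT significant and this non-relativistic result is a good approximation.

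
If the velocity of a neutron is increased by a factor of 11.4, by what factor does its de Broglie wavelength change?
The wavelength decreases by a factor of 11.4.

From λ = h/(mv), the wavelength is inversely proportional to velocity:

λ ∝ 1/v

If v → 11.4v, then λ → λ/11.4

When velocity is increased by a factor of 11.4, the wavelength decreases by a factor of 11.4.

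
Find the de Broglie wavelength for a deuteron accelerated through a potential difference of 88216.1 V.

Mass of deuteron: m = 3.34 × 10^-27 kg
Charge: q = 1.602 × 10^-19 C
6.82 × 10^-14 m

When a particle is accelerated through voltage V, it gains kinetic energy KE = qV.

The de Broglie wavelength is then λ = h/√(2mqV):

λ = h/√(2mqV)
λ = (6.626 × 10^-34 J·s) / √(2 × 3.34 × 10^-27 kg × 1.602 × 10^-19 C × 88216.1 V)
λ = 6.82 × 10^-14 m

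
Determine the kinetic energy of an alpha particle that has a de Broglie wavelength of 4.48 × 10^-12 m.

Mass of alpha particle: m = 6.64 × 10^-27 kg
1.65 × 10^-18 J (or 10.3 eV)

From λ = h/√(2mKE), we solve for KE:

λ² = h²/(2mKE)
KE = h²/(2mλ²)
KE = (6.626 × 10^-34 J·s)² / (2 × 6.64 × 10^-27 kg × (4.48 × 10^-12 m)²)
KE = 1.65 × 10^-18 J
KE = 10.3 eV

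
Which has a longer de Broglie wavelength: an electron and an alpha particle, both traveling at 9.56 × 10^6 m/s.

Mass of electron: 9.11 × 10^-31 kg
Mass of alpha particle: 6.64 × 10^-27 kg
The electron has the longer wavelength.

Using λ = h/(mv), since both particles have the same velocity, the wavelength depends only on mass.

For electron: λ₁ = h/(m₁v) = 7.61 × 10^-11 m
For alpha particle: λ₂ = h/(m₂v) = 1.04 × 10^-14 m

Since λ ∝ 1/m at constant velocity, the lighter particle has the longer wavelength.

The electron has the longer de Broglie wavelength.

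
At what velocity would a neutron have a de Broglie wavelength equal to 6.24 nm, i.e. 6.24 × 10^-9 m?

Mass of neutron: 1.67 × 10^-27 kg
6.36 × 10^1 m/s

From λ = h/(mv), solve for v:

v = h/(mλ)
v = (6.626 × 10^-34 J·s) / (1.67 × 10^-27 kg × 6.24 × 10^-9 m)
v = 6.36 × 10^1 m/s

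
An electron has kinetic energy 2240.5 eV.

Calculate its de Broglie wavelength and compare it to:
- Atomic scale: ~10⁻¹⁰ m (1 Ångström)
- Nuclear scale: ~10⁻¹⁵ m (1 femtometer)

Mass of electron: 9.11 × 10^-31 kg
λ = 2.59 × 10^-11 m, which is between nuclear and atomic scales.

Using λ = h/√(2mKE):

KE = 2240.5 eV = 3.590 × 10^-16 J

λ = h/√(2mKE)
λ = (6.626 × 10^-34 J·s) / √(2 × 9.11 × 10^-31 kg × 3.590 × 10^-16 J)
λ = 2.59 × 10^-11 m

Comparison:
- Atomic scale (10⁻¹⁰ m): λ is 0.26× this size
- Nuclear scale (10⁻¹⁵ m): λ is 2.6e+04× this size

The wavelength is between nuclear and atomic scales.

This wavelength is appropriate for probing atomic structure but too large for nuclear physics experiments.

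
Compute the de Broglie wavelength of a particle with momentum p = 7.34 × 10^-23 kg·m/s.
9.03 × 10^-12 m

Using the de Broglie relation λ = h/p:

λ = h/p
λ = (6.626 × 10^-34 J·s) / (7.34 × 10^-23 kg·m/s)
λ = 9.03 × 10^-12 m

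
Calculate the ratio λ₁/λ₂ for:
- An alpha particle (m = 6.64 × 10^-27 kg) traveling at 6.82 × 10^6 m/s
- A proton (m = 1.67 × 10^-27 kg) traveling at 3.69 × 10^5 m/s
λ₁/λ₂ = 0.0136

Using λ = h/(mv):

λ₁ = h/(m₁v₁) = 1.46 × 10^-14 m
λ₂ = h/(m₂v₂) = 1.08 × 10^-12 m

Ratio λ₁/λ₂ = (m₂v₂)/(m₁v₁)
         = (1.67 × 10^-27 kg × 3.69 × 10^5 m/s) / (6.64 × 10^-27 kg × 6.82 × 10^6 m/s)
         = 0.0136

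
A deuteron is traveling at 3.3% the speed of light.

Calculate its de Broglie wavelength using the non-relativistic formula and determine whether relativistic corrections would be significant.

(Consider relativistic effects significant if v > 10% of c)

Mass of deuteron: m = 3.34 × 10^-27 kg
No, relativistic corrections are not needed.

Using the non-relativistic de Broglie formula λ = h/(mv):

v = 3.3% × c = 9.893 × 10^6 m/s

λ = h/(mv)
λ = (6.626 × 10^-34 J·s) / (3.34 × 10^-27 kg × 9.893 × 10^6 m/s)
λ = 2.01 × 10^-14 m

Since v = 3.3% of c < 10% of c, relativistic corrections are NOT significant and this non-relativistic result is a good approximation.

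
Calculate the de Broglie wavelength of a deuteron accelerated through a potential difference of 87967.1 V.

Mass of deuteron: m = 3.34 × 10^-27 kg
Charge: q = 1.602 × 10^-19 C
6.83 × 10^-14 m

When a particle is accelerated through voltage V, it gains kinetic energy KE = qV.

The de Broglie wavelength is then λ = h/√(2mqV):

λ = h/√(2mqV)
λ = (6.626 × 10^-34 J·s) / √(2 × 3.34 × 10^-27 kg × 1.602 × 10^-19 C × 87967.1 V)
λ = 6.83 × 10^-14 m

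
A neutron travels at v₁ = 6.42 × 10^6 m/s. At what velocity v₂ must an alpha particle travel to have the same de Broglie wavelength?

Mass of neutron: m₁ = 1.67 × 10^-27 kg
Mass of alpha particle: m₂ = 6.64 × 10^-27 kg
v₂ = 1.61 × 10^6 m/s

For equal de Broglie wavelengths: λ₁ = λ₂

h/(m₁v₁) = h/(m₂v₂)
m₁v₁ = m₂v₂
v₂ = v₁ · (m₁/m₂)

v₂ = 6.42 × 10^6 m/s × (1.67 × 10^-27 kg / 6.64 × 10^-27 kg)
v₂ = 1.61 × 10^6 m/s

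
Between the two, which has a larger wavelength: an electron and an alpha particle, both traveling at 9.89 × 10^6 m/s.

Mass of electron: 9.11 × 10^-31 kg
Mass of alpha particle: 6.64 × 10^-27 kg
The electron has the longer wavelength.

Using λ = h/(mv), since both particles have the same velocity, the wavelength depends only on mass.

For electron: λ₁ = h/(m₁v) = 7.35 × 10^-11 m
For alpha particle: λ₂ = h/(m₂v) = 1.01 × 10^-14 m

Since λ ∝ 1/m at constant velocity, the lighter particle has the longer wavelength.

The electron has the longer de Broglie wavelength.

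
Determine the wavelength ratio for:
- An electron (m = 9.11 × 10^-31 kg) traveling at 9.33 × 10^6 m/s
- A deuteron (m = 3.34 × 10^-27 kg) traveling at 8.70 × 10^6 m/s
λ₁/λ₂ = 3.42 × 10^3

Using λ = h/(mv):

λ₁ = h/(m₁v₁) = 7.80 × 10^-11 m
λ₂ = h/(m₂v₂) = 2.28 × 10^-14 m

Ratio λ₁/λ₂ = (m₂v₂)/(m₁v₁)
         = (3.34 × 10^-27 kg × 8.70 × 10^6 m/s) / (9.11 × 10^-31 kg × 9.33 × 10^6 m/s)
         = 3.42 × 10^3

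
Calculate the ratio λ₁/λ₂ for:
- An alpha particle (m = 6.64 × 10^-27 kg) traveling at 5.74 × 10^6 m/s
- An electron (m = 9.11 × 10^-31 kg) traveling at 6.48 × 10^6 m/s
λ₁/λ₂ = 1.55 × 10^-4

Using λ = h/(mv):

λ₁ = h/(m₁v₁) = 1.74 × 10^-14 m
λ₂ = h/(m₂v₂) = 1.12 × 10^-10 m

Ratio λ₁/λ₂ = (m₂v₂)/(m₁v₁)
         = (9.11 × 10^-31 kg × 6.48 × 10^6 m/s) / (6.64 × 10^-27 kg × 5.74 × 10^6 m/s)
         = 1.55 × 10^-4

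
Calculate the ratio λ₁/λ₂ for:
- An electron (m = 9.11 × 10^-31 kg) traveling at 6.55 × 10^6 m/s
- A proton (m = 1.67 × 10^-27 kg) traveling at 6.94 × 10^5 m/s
λ₁/λ₂ = 194

Using λ = h/(mv):

λ₁ = h/(m₁v₁) = 1.11 × 10^-10 m
λ₂ = h/(m₂v₂) = 5.72 × 10^-13 m

Ratio λ₁/λ₂ = (m₂v₂)/(m₁v₁)
         = (1.67 × 10^-27 kg × 6.94 × 10^5 m/s) / (9.11 × 10^-31 kg × 6.55 × 10^6 m/s)
         = 194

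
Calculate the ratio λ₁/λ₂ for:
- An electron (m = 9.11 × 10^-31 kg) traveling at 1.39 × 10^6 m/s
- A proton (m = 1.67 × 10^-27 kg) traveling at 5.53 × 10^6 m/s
λ₁/λ₂ = 7.29 × 10^3

Using λ = h/(mv):

λ₁ = h/(m₁v₁) = 5.23 × 10^-10 m
λ₂ = h/(m₂v₂) = 7.17 × 10^-14 m

Ratio λ₁/λ₂ = (m₂v₂)/(m₁v₁)
         = (1.67 × 10^-27 kg × 5.53 × 10^6 m/s) / (9.11 × 10^-31 kg × 1.39 × 10^6 m/s)
         = 7.29 × 10^3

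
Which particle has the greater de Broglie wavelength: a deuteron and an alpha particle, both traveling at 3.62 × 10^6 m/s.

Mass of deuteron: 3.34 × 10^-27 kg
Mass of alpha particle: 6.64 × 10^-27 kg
The deuteron has the longer wavelength.

Using λ = h/(mv), since both particles have the same velocity, the wavelength depends only on mass.

For deuteron: λ₁ = h/(m₁v) = 5.48 × 10^-14 m
For alpha particle: λ₂ = h/(m₂v) = 2.76 × 10^-14 m

Since λ ∝ 1/m at constant velocity, the lighter particle has the longer wavelength.

The deuteron has the longer de Broglie wavelength.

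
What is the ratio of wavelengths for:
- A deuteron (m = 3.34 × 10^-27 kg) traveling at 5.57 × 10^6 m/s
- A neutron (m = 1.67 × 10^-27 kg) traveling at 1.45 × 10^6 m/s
λ₁/λ₂ = 0.130

Using λ = h/(mv):

λ₁ = h/(m₁v₁) = 3.56 × 10^-14 m
λ₂ = h/(m₂v₂) = 2.74 × 10^-13 m

Ratio λ₁/λ₂ = (m₂v₂)/(m₁v₁)
         = (1.67 × 10^-27 kg × 1.45 × 10^6 m/s) / (3.34 × 10^-27 kg × 5.57 × 10^6 m/s)
         = 0.130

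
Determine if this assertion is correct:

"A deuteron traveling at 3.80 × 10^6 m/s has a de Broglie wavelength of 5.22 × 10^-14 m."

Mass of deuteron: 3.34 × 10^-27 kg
True

The claim is correct.

Using λ = h/(mv):
λ = (6.626 × 10^-34 J·s) / (3.34 × 10^-27 kg × 3.80 × 10^6 m/s)
λ = 5.22 × 10^-14 m

This matches the claimed value.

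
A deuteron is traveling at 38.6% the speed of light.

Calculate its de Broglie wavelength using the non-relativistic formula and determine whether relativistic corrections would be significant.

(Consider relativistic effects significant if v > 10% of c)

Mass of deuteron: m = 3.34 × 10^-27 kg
Yes, relativistic corrections are needed.

Using the non-relativistic de Broglie formula λ = h/(mv):

v = 38.6% × c = 1.157 × 10^8 m/s

λ = h/(mv)
λ = (6.626 × 10^-34 J·s) / (3.34 × 10^-27 kg × 1.157 × 10^8 m/s)
λ = 1.71 × 10^-15 m

Since v = 38.6% of c > 10% of c, relativistic corrections ARE significant and the actual wavelength would differ from this non-relativistic estimate.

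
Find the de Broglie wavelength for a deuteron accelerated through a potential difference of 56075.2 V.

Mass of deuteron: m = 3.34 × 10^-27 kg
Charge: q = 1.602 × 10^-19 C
8.55 × 10^-14 m

When a particle is accelerated through voltage V, it gains kinetic energy KE = qV.

The de Broglie wavelength is then λ = h/√(2mqV):

λ = h/√(2mqV)
λ = (6.626 × 10^-34 J·s) / √(2 × 3.34 × 10^-27 kg × 1.602 × 10^-19 C × 56075.2 V)
λ = 8.55 × 10^-14 m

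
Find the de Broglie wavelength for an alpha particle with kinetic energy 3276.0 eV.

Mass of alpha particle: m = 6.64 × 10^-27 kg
2.51 × 10^-13 m

Using λ = h/√(2mKE):

First convert KE to Joules: KE = 3276.0 eV = 5.249 × 10^-16 J

λ = h/√(2mKE)
λ = (6.626 × 10^-34 J·s) / √(2 × 6.64 × 10^-27 kg × 5.249 × 10^-16 J)
λ = 2.51 × 10^-13 m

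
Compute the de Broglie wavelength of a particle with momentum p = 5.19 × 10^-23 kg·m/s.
1.28 × 10^-11 m

Using the de Broglie relation λ = h/p:

λ = h/p
λ = (6.626 × 10^-34 J·s) / (5.19 × 10^-23 kg·m/s)
λ = 1.28 × 10^-11 m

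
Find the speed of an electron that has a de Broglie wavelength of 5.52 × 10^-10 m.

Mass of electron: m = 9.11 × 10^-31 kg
1.32 × 10^6 m/s

From the de Broglie relation λ = h/(mv), we solve for v:

v = h/(mλ)
v = (6.626 × 10^-34 J·s) / (9.11 × 10^-31 kg × 5.52 × 10^-10 m)
v = 1.32 × 10^6 m/s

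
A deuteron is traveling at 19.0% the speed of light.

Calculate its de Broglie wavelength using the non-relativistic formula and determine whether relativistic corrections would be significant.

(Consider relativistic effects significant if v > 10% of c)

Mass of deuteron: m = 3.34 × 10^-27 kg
Yes, relativistic corrections are needed.

Using the non-relativistic de Broglie formula λ = h/(mv):

v = 19.0% × c = 5.696 × 10^7 m/s

λ = h/(mv)
λ = (6.626 × 10^-34 J·s) / (3.34 × 10^-27 kg × 5.696 × 10^7 m/s)
λ = 3.48 × 10^-15 m

Since v = 19.0% of c > 10% of c, relativistic corrections ARE significant and the actual wavelength would differ from this non-relativistic estimate.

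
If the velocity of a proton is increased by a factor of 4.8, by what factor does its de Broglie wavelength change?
The wavelength decreases by a factor of 4.8.

From λ = h/(mv), the wavelength is inversely proportional to velocity:

λ ∝ 1/v

If v → 4.8v, then λ → λ/4.8

When velocity is increased by a factor of 4.8, the wavelength decreases by a factor of 4.8.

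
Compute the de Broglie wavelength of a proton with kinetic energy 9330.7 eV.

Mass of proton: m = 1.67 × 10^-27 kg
2.97 × 10^-13 m

Using λ = h/√(2mKE):

First convert KE to Joules: KE = 9330.7 eV = 1.495 × 10^-15 J

λ = h/√(2mKE)
λ = (6.626 × 10^-34 J·s) / √(2 × 1.67 × 10^-27 kg × 1.495 × 10^-15 J)
λ = 2.97 × 10^-13 m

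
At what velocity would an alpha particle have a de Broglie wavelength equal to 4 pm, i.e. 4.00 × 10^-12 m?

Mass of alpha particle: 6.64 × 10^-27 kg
2.49 × 10^4 m/s

From λ = h/(mv), solve for v:

v = h/(mλ)
v = (6.626 × 10^-34 J·s) / (6.64 × 10^-27 kg × 4.00 × 10^-12 m)
v = 2.49 × 10^4 m/s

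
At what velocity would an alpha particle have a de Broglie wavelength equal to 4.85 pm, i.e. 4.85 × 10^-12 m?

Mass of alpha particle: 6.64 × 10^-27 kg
2.06 × 10^4 m/s

From λ = h/(mv), solve for v:

v = h/(mλ)
v = (6.626 × 10^-34 J·s) / (6.64 × 10^-27 kg × 4.85 × 10^-12 m)
v = 2.06 × 10^4 m/s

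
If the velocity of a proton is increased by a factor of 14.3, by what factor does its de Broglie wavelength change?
The wavelength decreases by a factor of 14.3.

From λ = h/(mv), the wavelength is inversely proportional to velocity:

λ ∝ 1/v

If v → 14.3v, then λ → λ/14.3

When velocity is increased by a factor of 14.3, the wavelength decreases by a factor of 14.3.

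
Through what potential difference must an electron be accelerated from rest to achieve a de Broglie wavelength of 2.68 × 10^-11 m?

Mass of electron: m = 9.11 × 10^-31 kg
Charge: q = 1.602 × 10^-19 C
2.09 × 10^3 V

From λ = h/√(2mqV), we solve for V:

λ² = h²/(2mqV)
V = h²/(2mqλ²)
V = (6.626 × 10^-34 J·s)² / (2 × 9.11 × 10^-31 kg × 1.602 × 10^-19 C × (2.68 × 10^-11 m)²)
V = 2.09 × 10^3 V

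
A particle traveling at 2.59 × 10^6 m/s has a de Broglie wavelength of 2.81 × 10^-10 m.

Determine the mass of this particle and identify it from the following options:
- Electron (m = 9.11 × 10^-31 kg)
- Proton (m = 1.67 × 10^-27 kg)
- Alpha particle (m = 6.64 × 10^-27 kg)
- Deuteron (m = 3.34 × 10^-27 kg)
The particle is an electron.

From λ = h/(mv), solve for mass:

m = h/(λv)
m = (6.626 × 10^-34 J·s) / (2.81 × 10^-10 m × 2.59 × 10^6 m/s)
m = 9.10 × 10^-31 kg

Comparing with the listed masses, this is closest to an electron.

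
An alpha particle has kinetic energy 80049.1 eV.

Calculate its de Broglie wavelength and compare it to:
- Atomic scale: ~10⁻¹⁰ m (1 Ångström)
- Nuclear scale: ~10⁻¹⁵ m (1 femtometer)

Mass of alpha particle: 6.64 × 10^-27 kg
λ = 5.08 × 10^-14 m, which is between nuclear and atomic scales.

Using λ = h/√(2mKE):

KE = 80049.1 eV = 1.283 × 10^-14 J

λ = h/√(2mKE)
λ = (6.626 × 10^-34 J·s) / √(2 × 6.64 × 10^-27 kg × 1.283 × 10^-14 J)
λ = 5.08 × 10^-14 m

Comparison:
- Atomic scale (10⁻¹⁰ m): λ is 0.00051× this size
- Nuclear scale (10⁻¹⁵ m): λ is 51× this size

The wavelength is between nuclear and atomic scales.

This wavelength is appropriate for probing atomic structure but too large for nuclear physics experiments.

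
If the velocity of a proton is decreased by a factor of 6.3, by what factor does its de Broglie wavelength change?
The wavelength increases by a factor of 6.3.

From λ = h/(mv), the wavelength is inversely proportional to velocity:

λ ∝ 1/v

If v → v/6.3, then λ → 6.3λ

When velocity is decreased by a factor of 6.3, the wavelength increases by a factor of 6.3.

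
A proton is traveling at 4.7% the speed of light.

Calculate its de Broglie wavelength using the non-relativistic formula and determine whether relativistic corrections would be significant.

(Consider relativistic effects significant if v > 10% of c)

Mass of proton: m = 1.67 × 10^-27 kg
No, relativistic corrections are not needed.

Using the non-relativistic de Broglie formula λ = h/(mv):

v = 4.7% × c = 1.409 × 10^7 m/s

λ = h/(mv)
λ = (6.626 × 10^-34 J·s) / (1.67 × 10^-27 kg × 1.409 × 10^7 m/s)
λ = 2.82 × 10^-14 m

Since v = 4.7% of c < 10% of c, relativistic corrections are NOT significant and this non-relativistic result is a good approximation.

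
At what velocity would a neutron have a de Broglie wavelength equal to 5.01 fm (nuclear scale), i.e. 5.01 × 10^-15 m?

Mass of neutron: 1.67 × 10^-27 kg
7.92 × 10^7 m/s

From λ = h/(mv), solve for v:

v = h/(mλ)
v = (6.626 × 10^-34 J·s) / (1.67 × 10^-27 kg × 5.01 × 10^-15 m)
v = 7.92 × 10^7 m/s

Note: This velocity is 26.4% of the speed of light, so relativistic corrections would be needed for a more accurate calculation.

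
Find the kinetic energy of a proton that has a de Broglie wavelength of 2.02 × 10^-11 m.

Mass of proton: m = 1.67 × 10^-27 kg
3.22 × 10^-19 J (or 2.01 eV)

From λ = h/√(2mKE), we solve for KE:

λ² = h²/(2mKE)
KE = h²/(2mλ²)
KE = (6.626 × 10^-34 J·s)² / (2 × 1.67 × 10^-27 kg × (2.02 × 10^-11 m)²)
KE = 3.22 × 10^-19 J
KE = 2.01 eV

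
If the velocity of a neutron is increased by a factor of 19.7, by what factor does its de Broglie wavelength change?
The wavelength decreases by a factor of 19.7.

From λ = h/(mv), the wavelength is inversely proportional to velocity:

λ ∝ 1/v

If v → 19.7v, then λ → λ/19.7

When velocity is increased by a factor of 19.7, the wavelength decreases by a factor of 19.7.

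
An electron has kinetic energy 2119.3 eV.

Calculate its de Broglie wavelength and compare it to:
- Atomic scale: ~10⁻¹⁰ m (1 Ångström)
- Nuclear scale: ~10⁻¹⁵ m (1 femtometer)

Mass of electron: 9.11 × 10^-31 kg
λ = 2.66 × 10^-11 m, which is between nuclear and atomic scales.

Using λ = h/√(2mKE):

KE = 2119.3 eV = 3.395 × 10^-16 J

λ = h/√(2mKE)
λ = (6.626 × 10^-34 J·s) / √(2 × 9.11 × 10^-31 kg × 3.395 × 10^-16 J)
λ = 2.66 × 10^-11 m

Comparison:
- Atomic scale (10⁻¹⁰ m): λ is 0.27× this size
- Nuclear scale (10⁻¹⁵ m): λ is 2.7e+04× this size

The wavelength is between nuclear and atomic scales.

This wavelength is appropriate for probing atomic structure but too large for nuclear physics experiments.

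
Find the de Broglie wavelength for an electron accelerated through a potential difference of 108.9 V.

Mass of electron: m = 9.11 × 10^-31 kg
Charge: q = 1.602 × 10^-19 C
1.18 × 10^-10 m

When a particle is accelerated through voltage V, it gains kinetic energy KE = qV.

The de Broglie wavelength is then λ = h/√(2mqV):

λ = h/√(2mqV)
λ = (6.626 × 10^-34 J·s) / √(2 × 9.11 × 10^-31 kg × 1.602 × 10^-19 C × 108.9 V)
λ = 1.18 × 10^-10 m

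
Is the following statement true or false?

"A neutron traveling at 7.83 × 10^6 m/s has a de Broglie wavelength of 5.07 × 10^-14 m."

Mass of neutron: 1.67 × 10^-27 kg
True

The claim is correct.

Using λ = h/(mv):
λ = (6.626 × 10^-34 J·s) / (1.67 × 10^-27 kg × 7.83 × 10^6 m/s)
λ = 5.07 × 10^-14 m

This matches the claimed value.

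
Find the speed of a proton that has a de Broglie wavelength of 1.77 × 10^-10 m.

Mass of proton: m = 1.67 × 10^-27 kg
2.24 × 10^3 m/s

From the de Broglie relation λ = h/(mv), we solve for v:

v = h/(mλ)
v = (6.626 × 10^-34 J·s) / (1.67 × 10^-27 kg × 1.77 × 10^-10 m)
v = 2.24 × 10^3 m/s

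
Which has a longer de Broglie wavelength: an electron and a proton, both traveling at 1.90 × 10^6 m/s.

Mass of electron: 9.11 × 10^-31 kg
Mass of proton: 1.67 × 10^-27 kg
The electron has the longer wavelength.

Using λ = h/(mv), since both particles have the same velocity, the wavelength depends only on mass.

For electron: λ₁ = h/(m₁v) = 3.83 × 10^-10 m
For proton: λ₂ = h/(m₂v) = 2.09 × 10^-13 m

Since λ ∝ 1/m at constant velocity, the lighter particle has the longer wavelength.

The electron has the longer de Broglie wavelength.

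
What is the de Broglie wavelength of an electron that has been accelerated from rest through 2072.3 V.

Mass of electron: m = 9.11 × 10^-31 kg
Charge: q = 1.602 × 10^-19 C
2.69 × 10^-11 m

When a particle is accelerated through voltage V, it gains kinetic energy KE = qV.

The de Broglie wavelength is then λ = h/√(2mqV):

λ = h/√(2mqV)
λ = (6.626 × 10^-34 J·s) / √(2 × 9.11 × 10^-31 kg × 1.602 × 10^-19 C × 2072.3 V)
λ = 2.69 × 10^-11 m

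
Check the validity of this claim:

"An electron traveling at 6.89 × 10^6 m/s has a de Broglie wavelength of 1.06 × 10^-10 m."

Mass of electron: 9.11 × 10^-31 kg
True

The claim is correct.

Using λ = h/(mv):
λ = (6.626 × 10^-34 J·s) / (9.11 × 10^-31 kg × 6.89 × 10^6 m/s)
λ = 1.06 × 10^-10 m

This matches the claimed value.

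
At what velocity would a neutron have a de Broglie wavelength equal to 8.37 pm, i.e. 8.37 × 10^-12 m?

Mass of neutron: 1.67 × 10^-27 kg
4.74 × 10^4 m/s

From λ = h/(mv), solve for v:

v = h/(mλ)
v = (6.626 × 10^-34 J·s) / (1.67 × 10^-27 kg × 8.37 × 10^-12 m)
v = 4.74 × 10^4 m/s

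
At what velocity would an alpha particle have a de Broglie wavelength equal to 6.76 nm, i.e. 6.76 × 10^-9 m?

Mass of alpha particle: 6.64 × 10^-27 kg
1.48 × 10^1 m/s

From λ = h/(mv), solve for v:

v = h/(mλ)
v = (6.626 × 10^-34 J·s) / (6.64 × 10^-27 kg × 6.76 × 10^-9 m)
v = 1.48 × 10^1 m/s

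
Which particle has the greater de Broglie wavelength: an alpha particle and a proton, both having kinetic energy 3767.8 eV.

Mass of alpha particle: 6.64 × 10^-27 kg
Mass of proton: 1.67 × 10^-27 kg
The proton has the longer wavelength.

Using λ = h/√(2mKE):

For alpha particle: λ₁ = h/√(2m₁KE) = 2.34 × 10^-13 m
For proton: λ₂ = h/√(2m₂KE) = 4.67 × 10^-13 m

Since λ ∝ 1/√m at constant kinetic energy, the lighter particle has the longer wavelength.

The proton has the longer de Broglie wavelength.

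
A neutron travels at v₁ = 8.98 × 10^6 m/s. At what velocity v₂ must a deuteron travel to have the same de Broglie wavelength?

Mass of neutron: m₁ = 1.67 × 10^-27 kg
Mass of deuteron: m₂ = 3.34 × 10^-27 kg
v₂ = 4.49 × 10^6 m/s

For equal de Broglie wavelengths: λ₁ = λ₂

h/(m₁v₁) = h/(m₂v₂)
m₁v₁ = m₂v₂
v₂ = v₁ · (m₁/m₂)

v₂ = 8.98 × 10^6 m/s × (1.67 × 10^-27 kg / 3.34 × 10^-27 kg)
v₂ = 4.49 × 10^6 m/s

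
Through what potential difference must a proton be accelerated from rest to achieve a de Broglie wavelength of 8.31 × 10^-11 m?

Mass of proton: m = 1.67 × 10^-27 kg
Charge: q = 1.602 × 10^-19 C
1.19 × 10^-1 V

From λ = h/√(2mqV), we solve for V:

λ² = h²/(2mqV)
V = h²/(2mqλ²)
V = (6.626 × 10^-34 J·s)² / (2 × 1.67 × 10^-27 kg × 1.602 × 10^-19 C × (8.31 × 10^-11 m)²)
V = 1.19 × 10^-1 V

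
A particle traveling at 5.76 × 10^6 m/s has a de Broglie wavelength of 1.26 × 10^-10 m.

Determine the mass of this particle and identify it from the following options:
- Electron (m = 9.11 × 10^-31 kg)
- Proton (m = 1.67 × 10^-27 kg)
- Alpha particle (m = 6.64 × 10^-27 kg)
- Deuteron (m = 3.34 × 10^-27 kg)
The particle is an electron.

From λ = h/(mv), solve for mass:

m = h/(λv)
m = (6.626 × 10^-34 J·s) / (1.26 × 10^-10 m × 5.76 × 10^6 m/s)
m = 9.13 × 10^-31 kg

Comparing with the listed masses, this is closest to an electron.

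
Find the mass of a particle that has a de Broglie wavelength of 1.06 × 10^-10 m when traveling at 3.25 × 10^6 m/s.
1.92 × 10^-30 kg

From the de Broglie relation λ = h/(mv), we solve for m:

m = h/(λv)
m = (6.626 × 10^-34 J·s) / (1.06 × 10^-10 m × 3.25 × 10^6 m/s)
m = 1.92 × 10^-30 kg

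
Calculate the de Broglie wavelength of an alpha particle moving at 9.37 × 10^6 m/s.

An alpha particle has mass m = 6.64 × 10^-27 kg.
1.06 × 10^-14 m

Using the de Broglie relation λ = h/(mv):

λ = h/(mv)
λ = (6.626 × 10^-34 J·s) / (6.64 × 10^-27 kg × 9.37 × 10^6 m/s)
λ = 1.06 × 10^-14 m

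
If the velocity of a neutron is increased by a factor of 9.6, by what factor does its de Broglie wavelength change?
The wavelength decreases by a factor of 9.6.

From λ = h/(mv), the wavelength is inversely proportional to velocity:

λ ∝ 1/v

If v → 9.6v, then λ → λ/9.6

When velocity is increased by a factor of 9.6, the wavelength decreases by a factor of 9.6.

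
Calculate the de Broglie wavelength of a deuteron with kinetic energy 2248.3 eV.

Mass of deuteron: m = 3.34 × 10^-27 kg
4.27 × 10^-13 m

Using λ = h/√(2mKE):

First convert KE to Joules: KE = 2248.3 eV = 3.602 × 10^-16 J

λ = h/√(2mKE)
λ = (6.626 × 10^-34 J·s) / √(2 × 3.34 × 10^-27 kg × 3.602 × 10^-16 J)
λ = 4.27 × 10^-13 m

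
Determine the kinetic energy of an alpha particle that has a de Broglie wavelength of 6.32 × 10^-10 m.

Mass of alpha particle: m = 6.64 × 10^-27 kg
8.28 × 10^-23 J (or 5.17 × 10^-4 eV)

From λ = h/√(2mKE), we solve for KE:

λ² = h²/(2mKE)
KE = h²/(2mλ²)
KE = (6.626 × 10^-34 J·s)² / (2 × 6.64 × 10^-27 kg × (6.32 × 10^-10 m)²)
KE = 8.28 × 10^-23 J
KE = 5.17 × 10^-4 eV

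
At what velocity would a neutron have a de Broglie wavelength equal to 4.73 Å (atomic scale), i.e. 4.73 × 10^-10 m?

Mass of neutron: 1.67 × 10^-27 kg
8.39 × 10^2 m/s

From λ = h/(mv), solve for v:

v = h/(mλ)
v = (6.626 × 10^-34 J·s) / (1.67 × 10^-27 kg × 4.73 × 10^-10 m)
v = 8.39 × 10^2 m/s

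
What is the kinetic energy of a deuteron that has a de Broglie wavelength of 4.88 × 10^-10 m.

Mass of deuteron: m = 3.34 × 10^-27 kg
2.76 × 10^-22 J (or 1.72 × 10^-3 eV)

From λ = h/√(2mKE), we solve for KE:

λ² = h²/(2mKE)
KE = h²/(2mλ²)
KE = (6.626 × 10^-34 J·s)² / (2 × 3.34 × 10^-27 kg × (4.88 × 10^-10 m)²)
KE = 2.76 × 10^-22 J
KE = 1.72 × 10^-3 eV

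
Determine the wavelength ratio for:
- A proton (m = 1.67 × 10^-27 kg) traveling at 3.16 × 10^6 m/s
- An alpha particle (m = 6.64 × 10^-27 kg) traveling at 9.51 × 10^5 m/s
λ₁/λ₂ = 1.20

Using λ = h/(mv):

λ₁ = h/(m₁v₁) = 1.26 × 10^-13 m
λ₂ = h/(m₂v₂) = 1.05 × 10^-13 m

Ratio λ₁/λ₂ = (m₂v₂)/(m₁v₁)
         = (6.64 × 10^-27 kg × 9.51 × 10^5 m/s) / (1.67 × 10^-27 kg × 3.16 × 10^6 m/s)
         = 1.20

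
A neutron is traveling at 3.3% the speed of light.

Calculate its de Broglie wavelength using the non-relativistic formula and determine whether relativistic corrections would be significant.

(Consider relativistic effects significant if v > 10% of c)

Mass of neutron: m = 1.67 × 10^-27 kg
No, relativistic corrections are not needed.

Using the non-relativistic de Broglie formula λ = h/(mv):

v = 3.3% × c = 9.893 × 10^6 m/s

λ = h/(mv)
λ = (6.626 × 10^-34 J·s) / (1.67 × 10^-27 kg × 9.893 × 10^6 m/s)
λ = 4.01 × 10^-14 m

Since v = 3.3% of c < 10% of c, relativistic corrections are NOT significant and this non-relativistic result is a good approximation.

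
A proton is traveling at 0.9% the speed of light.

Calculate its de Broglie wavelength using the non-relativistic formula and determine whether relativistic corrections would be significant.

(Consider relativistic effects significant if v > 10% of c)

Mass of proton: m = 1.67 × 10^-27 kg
No, relativistic corrections are not needed.

Using the non-relativistic de Broglie formula λ = h/(mv):

v = 0.9% × c = 2.698 × 10^6 m/s

λ = h/(mv)
λ = (6.626 × 10^-34 J·s) / (1.67 × 10^-27 kg × 2.698 × 10^6 m/s)
λ = 1.47 × 10^-13 m

Since v = 0.9% of c < 10% of c, relativistic corrections are NOT significant and this non-relativistic result is a good approximation.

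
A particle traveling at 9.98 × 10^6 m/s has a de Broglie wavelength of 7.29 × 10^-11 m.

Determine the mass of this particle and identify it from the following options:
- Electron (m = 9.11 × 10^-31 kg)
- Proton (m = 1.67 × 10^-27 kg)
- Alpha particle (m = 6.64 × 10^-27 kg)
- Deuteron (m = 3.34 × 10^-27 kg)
The particle is an electron.

From λ = h/(mv), solve for mass:

m = h/(λv)
m = (6.626 × 10^-34 J·s) / (7.29 × 10^-11 m × 9.98 × 10^6 m/s)
m = 9.11 × 10^-31 kg

Comparing with the listed masses, this is closest to an electron.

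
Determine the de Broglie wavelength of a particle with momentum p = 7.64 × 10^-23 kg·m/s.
8.67 × 10^-12 m

Using the de Broglie relation λ = h/p:

λ = h/p
λ = (6.626 × 10^-34 J·s) / (7.64 × 10^-23 kg·m/s)
λ = 8.67 × 10^-12 m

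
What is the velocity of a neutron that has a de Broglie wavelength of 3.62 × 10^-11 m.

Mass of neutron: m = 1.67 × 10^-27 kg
1.10 × 10^4 m/s

From the de Broglie relation λ = h/(mv), we solve for v:

v = h/(mλ)
v = (6.626 × 10^-34 J·s) / (1.67 × 10^-27 kg × 3.62 × 10^-11 m)
v = 1.10 × 10^4 m/s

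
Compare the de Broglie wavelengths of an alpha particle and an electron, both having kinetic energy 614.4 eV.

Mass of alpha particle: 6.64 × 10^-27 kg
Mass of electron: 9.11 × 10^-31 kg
The electron has the longer wavelength.

Using λ = h/√(2mKE):

For alpha particle: λ₁ = h/√(2m₁KE) = 5.80 × 10^-13 m
For electron: λ₂ = h/√(2m₂KE) = 4.95 × 10^-11 m

Since λ ∝ 1/√m at constant kinetic energy, the lighter particle has the longer wavelength.

The electron has the longer de Broglie wavelength.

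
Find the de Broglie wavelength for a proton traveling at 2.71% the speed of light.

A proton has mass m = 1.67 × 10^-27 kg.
4.88 × 10^-14 m

Using the de Broglie relation λ = h/(mv):

v = 2.71% × c = 8.124 × 10^6 m/s

λ = h/(mv)
λ = (6.626 × 10^-34 J·s) / (1.67 × 10^-27 kg × 8.124 × 10^6 m/s)
λ = 4.88 × 10^-14 m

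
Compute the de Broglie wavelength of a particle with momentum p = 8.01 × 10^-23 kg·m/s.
8.27 × 10^-12 m

Using the de Broglie relation λ = h/p:

λ = h/p
λ = (6.626 × 10^-34 J·s) / (8.01 × 10^-23 kg·m/s)
λ = 8.27 × 10^-12 m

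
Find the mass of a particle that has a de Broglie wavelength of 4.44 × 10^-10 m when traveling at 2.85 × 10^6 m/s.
5.24 × 10^-31 kg

From the de Broglie relation λ = h/(mv), we solve for m:

m = h/(λv)
m = (6.626 × 10^-34 J·s) / (4.44 × 10^-10 m × 2.85 × 10^6 m/s)
m = 5.24 × 10^-31 kg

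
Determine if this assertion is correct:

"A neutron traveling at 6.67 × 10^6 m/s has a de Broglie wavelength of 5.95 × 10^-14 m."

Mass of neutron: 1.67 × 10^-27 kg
True

The claim is correct.

Using λ = h/(mv):
λ = (6.626 × 10^-34 J·s) / (1.67 × 10^-27 kg × 6.67 × 10^6 m/s)
λ = 5.95 × 10^-14 m

This matches the claimed value.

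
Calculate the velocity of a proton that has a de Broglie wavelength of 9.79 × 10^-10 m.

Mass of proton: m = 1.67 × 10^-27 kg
4.05 × 10^2 m/s

From the de Broglie relation λ = h/(mv), we solve for v:

v = h/(mλ)
v = (6.626 × 10^-34 J·s) / (1.67 × 10^-27 kg × 9.79 × 10^-10 m)
v = 4.05 × 10^2 m/s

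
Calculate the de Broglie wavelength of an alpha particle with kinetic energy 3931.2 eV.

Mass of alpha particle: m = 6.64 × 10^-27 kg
2.29 × 10^-13 m

Using λ = h/√(2mKE):

First convert KE to Joules: KE = 3931.2 eV = 6.298 × 10^-16 J

λ = h/√(2mKE)
λ = (6.626 × 10^-34 J·s) / √(2 × 6.64 × 10^-27 kg × 6.298 × 10^-16 J)
λ = 2.29 × 10^-13 m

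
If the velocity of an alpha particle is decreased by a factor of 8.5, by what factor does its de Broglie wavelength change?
The wavelength increases by a factor of 8.5.

From λ = h/(mv), the wavelength is inversely proportional to velocity:

λ ∝ 1/v

If v → v/8.5, then λ → 8.5λ

When velocity is decreased by a factor of 8.5, the wavelength increases by a factor of 8.5.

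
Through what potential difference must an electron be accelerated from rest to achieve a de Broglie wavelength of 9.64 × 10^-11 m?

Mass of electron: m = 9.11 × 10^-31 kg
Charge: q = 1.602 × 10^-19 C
162 V

From λ = h/√(2mqV), we solve for V:

λ² = h²/(2mqV)
V = h²/(2mqλ²)
V = (6.626 × 10^-34 J·s)² / (2 × 9.11 × 10^-31 kg × 1.602 × 10^-19 C × (9.64 × 10^-11 m)²)
V = 162 V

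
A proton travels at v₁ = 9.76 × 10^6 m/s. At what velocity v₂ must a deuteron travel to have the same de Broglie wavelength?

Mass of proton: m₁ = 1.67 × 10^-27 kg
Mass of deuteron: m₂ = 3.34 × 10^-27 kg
v₂ = 4.88 × 10^6 m/s

For equal de Broglie wavelengths: λ₁ = λ₂

h/(m₁v₁) = h/(m₂v₂)
m₁v₁ = m₂v₂
v₂ = v₁ · (m₁/m₂)

v₂ = 9.76 × 10^6 m/s × (1.67 × 10^-27 kg / 3.34 × 10^-27 kg)
v₂ = 4.88 × 10^6 m/s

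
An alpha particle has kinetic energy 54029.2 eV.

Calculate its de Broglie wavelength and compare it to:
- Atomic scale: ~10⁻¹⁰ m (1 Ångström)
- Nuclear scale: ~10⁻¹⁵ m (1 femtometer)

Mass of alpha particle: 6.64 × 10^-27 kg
λ = 6.18 × 10^-14 m, which is between nuclear and atomic scales.

Using λ = h/√(2mKE):

KE = 54029.2 eV = 8.656 × 10^-15 J

λ = h/√(2mKE)
λ = (6.626 × 10^-34 J·s) / √(2 × 6.64 × 10^-27 kg × 8.656 × 10^-15 J)
λ = 6.18 × 10^-14 m

Comparison:
- Atomic scale (10⁻¹⁰ m): λ is 0.00062× this size
- Nuclear scale (10⁻¹⁵ m): λ is 62× this size

The wavelength is between nuclear and atomic scales.

This wavelength is appropriate for probing atomic structure but too large for nuclear physics experiments.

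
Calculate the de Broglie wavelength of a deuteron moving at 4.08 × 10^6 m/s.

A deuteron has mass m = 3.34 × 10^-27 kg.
4.86 × 10^-14 m

Using the de Broglie relation λ = h/(mv):

λ = h/(mv)
λ = (6.626 × 10^-34 J·s) / (3.34 × 10^-27 kg × 4.08 × 10^6 m/s)
λ = 4.86 × 10^-14 m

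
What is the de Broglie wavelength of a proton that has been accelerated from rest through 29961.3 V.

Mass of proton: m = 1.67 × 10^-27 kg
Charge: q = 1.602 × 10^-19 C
1.65 × 10^-13 m

When a particle is accelerated through voltage V, it gains kinetic energy KE = qV.

The de Broglie wavelength is then λ = h/√(2mqV):

λ = h/√(2mqV)
λ = (6.626 × 10^-34 J·s) / √(2 × 1.67 × 10^-27 kg × 1.602 × 10^-19 C × 29961.3 V)
λ = 1.65 × 10^-13 m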